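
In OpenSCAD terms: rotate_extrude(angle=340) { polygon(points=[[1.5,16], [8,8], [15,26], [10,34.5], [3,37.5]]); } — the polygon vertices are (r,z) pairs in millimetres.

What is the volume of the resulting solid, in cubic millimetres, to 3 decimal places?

Volume = 10732.720 mm³

Profile (r,z), 5 vertices: (1.5,16) (8,8) (15,26) (10,34.5) (3,37.5)
edge 0: (1.5,16)→(8,8)  cross = 1.5·8 − 8·16 = -116.0000; (r_i+r_j)·cross = 9.5·-116.0000 = -1102.0000
edge 1: (8,8)→(15,26)  cross = 8·26 − 15·8 = 88.0000; (r_i+r_j)·cross = 23·88.0000 = 2024.0000
edge 2: (15,26)→(10,34.5)  cross = 15·34.5 − 10·26 = 257.5000; (r_i+r_j)·cross = 25·257.5000 = 6437.5000
edge 3: (10,34.5)→(3,37.5)  cross = 10·37.5 − 3·34.5 = 271.5000; (r_i+r_j)·cross = 13·271.5000 = 3529.5000
edge 4: (3,37.5)→(1.5,16)  cross = 3·16 − 1.5·37.5 = -8.2500; (r_i+r_j)·cross = 4.5·-8.2500 = -37.1250
Σcross = 492.7500 → A = |Σcross|/2 = 246.3750 mm²
Σ(r_i+r_j)·cross = 10851.8750 → first moment M = |Σ|/6 = 1808.6458
R_c = M/A = 1808.6458/246.3750 = 7.3410 mm
θ = 340° = 5.934119 rad
V = θ·R_c·A = 5.934119·7.3410·246.3750 = 10732.720 mm³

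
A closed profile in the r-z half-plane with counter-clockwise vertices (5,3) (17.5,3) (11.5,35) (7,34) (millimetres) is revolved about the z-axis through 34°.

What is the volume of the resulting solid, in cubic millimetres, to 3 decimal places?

Volume = 1664.644 mm³

Profile (r,z), 4 vertices: (5,3) (17.5,3) (11.5,35) (7,34)
edge 0: (5,3)→(17.5,3)  cross = 5·3 − 17.5·3 = -37.5000; (r_i+r_j)·cross = 22.5·-37.5000 = -843.7500
edge 1: (17.5,3)→(11.5,35)  cross = 17.5·35 − 11.5·3 = 578.0000; (r_i+r_j)·cross = 29·578.0000 = 16762.0000
edge 2: (11.5,35)→(7,34)  cross = 11.5·34 − 7·35 = 146.0000; (r_i+r_j)·cross = 18.5·146.0000 = 2701.0000
edge 3: (7,34)→(5,3)  cross = 7·3 − 5·34 = -149.0000; (r_i+r_j)·cross = 12·-149.0000 = -1788.0000
Σcross = 537.5000 → A = |Σcross|/2 = 268.7500 mm²
Σ(r_i+r_j)·cross = 16831.2500 → first moment M = |Σ|/6 = 2805.2083
R_c = M/A = 2805.2083/268.7500 = 10.4380 mm
θ = 34° = 0.593412 rad
V = θ·R_c·A = 0.593412·10.4380·268.7500 = 1664.644 mm³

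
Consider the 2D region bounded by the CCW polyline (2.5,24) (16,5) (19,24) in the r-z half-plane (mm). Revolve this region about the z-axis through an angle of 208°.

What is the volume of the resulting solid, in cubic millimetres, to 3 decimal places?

Volume = 7113.089 mm³

Profile (r,z), 3 vertices: (2.5,24) (16,5) (19,24)
edge 0: (2.5,24)→(16,5)  cross = 2.5·5 − 16·24 = -371.5000; (r_i+r_j)·cross = 18.5·-371.5000 = -6872.7500
edge 1: (16,5)→(19,24)  cross = 16·24 − 19·5 = 289.0000; (r_i+r_j)·cross = 35·289.0000 = 10115.0000
edge 2: (19,24)→(2.5,24)  cross = 19·24 − 2.5·24 = 396.0000; (r_i+r_j)·cross = 21.5·396.0000 = 8514.0000
Σcross = 313.5000 → A = |Σcross|/2 = 156.7500 mm²
Σ(r_i+r_j)·cross = 11756.2500 → first moment M = |Σ|/6 = 1959.3750
R_c = M/A = 1959.3750/156.7500 = 12.5000 mm
θ = 208° = 3.630285 rad
V = θ·R_c·A = 3.630285·12.5000·156.7500 = 7113.089 mm³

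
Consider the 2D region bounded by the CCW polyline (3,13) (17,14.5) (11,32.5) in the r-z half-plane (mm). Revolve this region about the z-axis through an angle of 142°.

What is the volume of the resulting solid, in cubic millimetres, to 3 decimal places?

Volume = 3342.079 mm³

Profile (r,z), 3 vertices: (3,13) (17,14.5) (11,32.5)
edge 0: (3,13)→(17,14.5)  cross = 3·14.5 − 17·13 = -177.5000; (r_i+r_j)·cross = 20·-177.5000 = -3550.0000
edge 1: (17,14.5)→(11,32.5)  cross = 17·32.5 − 11·14.5 = 393.0000; (r_i+r_j)·cross = 28·393.0000 = 11004.0000
edge 2: (11,32.5)→(3,13)  cross = 11·13 − 3·32.5 = 45.5000; (r_i+r_j)·cross = 14·45.5000 = 637.0000
Σcross = 261.0000 → A = |Σcross|/2 = 130.5000 mm²
Σ(r_i+r_j)·cross = 8091.0000 → first moment M = |Σ|/6 = 1348.5000
R_c = M/A = 1348.5000/130.5000 = 10.3333 mm
θ = 142° = 2.478368 rad
V = θ·R_c·A = 2.478368·10.3333·130.5000 = 3342.079 mm³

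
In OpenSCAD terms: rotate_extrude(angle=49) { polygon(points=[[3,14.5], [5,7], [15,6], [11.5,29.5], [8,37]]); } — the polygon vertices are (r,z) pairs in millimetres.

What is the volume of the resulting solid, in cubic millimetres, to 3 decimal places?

Volume = 1672.793 mm³

Profile (r,z), 5 vertices: (3,14.5) (5,7) (15,6) (11.5,29.5) (8,37)
edge 0: (3,14.5)→(5,7)  cross = 3·7 − 5·14.5 = -51.5000; (r_i+r_j)·cross = 8·-51.5000 = -412.0000
edge 1: (5,7)→(15,6)  cross = 5·6 − 15·7 = -75.0000; (r_i+r_j)·cross = 20·-75.0000 = -1500.0000
edge 2: (15,6)→(11.5,29.5)  cross = 15·29.5 − 11.5·6 = 373.5000; (r_i+r_j)·cross = 26.5·373.5000 = 9897.7500
edge 3: (11.5,29.5)→(8,37)  cross = 11.5·37 − 8·29.5 = 189.5000; (r_i+r_j)·cross = 19.5·189.5000 = 3695.2500
edge 4: (8,37)→(3,14.5)  cross = 8·14.5 − 3·37 = 5.0000; (r_i+r_j)·cross = 11·5.0000 = 55.0000
Σcross = 441.5000 → A = |Σcross|/2 = 220.7500 mm²
Σ(r_i+r_j)·cross = 11736.0000 → first moment M = |Σ|/6 = 1956.0000
R_c = M/A = 1956.0000/220.7500 = 8.8607 mm
θ = 49° = 0.855211 rad
V = θ·R_c·A = 0.855211·8.8607·220.7500 = 1672.793 mm³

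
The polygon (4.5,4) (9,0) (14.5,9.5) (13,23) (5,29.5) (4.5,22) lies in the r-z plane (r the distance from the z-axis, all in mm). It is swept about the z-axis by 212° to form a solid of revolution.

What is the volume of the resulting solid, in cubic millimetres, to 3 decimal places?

Profile (r,z), 6 vertices: (4.5,4) (9,0) (14.5,9.5) (13,23) (5,29.5) (4.5,22)
edge 0: (4.5,4)→(9,0)  cross = 4.5·0 − 9·4 = -36.0000; (r_i+r_j)·cross = 13.5·-36.0000 = -486.0000
edge 1: (9,0)→(14.5,9.5)  cross = 9·9.5 − 14.5·0 = 85.5000; (r_i+r_j)·cross = 23.5·85.5000 = 2009.2500
edge 2: (14.5,9.5)→(13,23)  cross = 14.5·23 − 13·9.5 = 210.0000; (r_i+r_j)·cross = 27.5·210.0000 = 5775.0000
edge 3: (13,23)→(5,29.5)  cross = 13·29.5 − 5·23 = 268.5000; (r_i+r_j)·cross = 18·268.5000 = 4833.0000
edge 4: (5,29.5)→(4.5,22)  cross = 5·22 − 4.5·29.5 = -22.7500; (r_i+r_j)·cross = 9.5·-22.7500 = -216.1250
edge 5: (4.5,22)→(4.5,4)  cross = 4.5·4 − 4.5·22 = -81.0000; (r_i+r_j)·cross = 9·-81.0000 = -729.0000
Σcross = 424.2500 → A = |Σcross|/2 = 212.1250 mm²
Σ(r_i+r_j)·cross = 11186.1250 → first moment M = |Σ|/6 = 1864.3542
R_c = M/A = 1864.3542/212.1250 = 8.7889 mm
θ = 212° = 3.700098 rad
V = θ·R_c·A = 3.700098·8.7889·212.1250 = 6898.293 mm³

Volume = 6898.293 mm³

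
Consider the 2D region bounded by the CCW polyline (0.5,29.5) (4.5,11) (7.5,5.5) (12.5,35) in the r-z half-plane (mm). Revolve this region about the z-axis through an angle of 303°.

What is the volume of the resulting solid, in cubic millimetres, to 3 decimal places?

Profile (r,z), 4 vertices: (0.5,29.5) (4.5,11) (7.5,5.5) (12.5,35)
edge 0: (0.5,29.5)→(4.5,11)  cross = 0.5·11 − 4.5·29.5 = -127.2500; (r_i+r_j)·cross = 5·-127.2500 = -636.2500
edge 1: (4.5,11)→(7.5,5.5)  cross = 4.5·5.5 − 7.5·11 = -57.7500; (r_i+r_j)·cross = 12·-57.7500 = -693.0000
edge 2: (7.5,5.5)→(12.5,35)  cross = 7.5·35 − 12.5·5.5 = 193.7500; (r_i+r_j)·cross = 20·193.7500 = 3875.0000
edge 3: (12.5,35)→(0.5,29.5)  cross = 12.5·29.5 − 0.5·35 = 351.2500; (r_i+r_j)·cross = 13·351.2500 = 4566.2500
Σcross = 360.0000 → A = |Σcross|/2 = 180.0000 mm²
Σ(r_i+r_j)·cross = 7112.0000 → first moment M = |Σ|/6 = 1185.3333
R_c = M/A = 1185.3333/180.0000 = 6.5852 mm
θ = 303° = 5.288348 rad
V = θ·R_c·A = 5.288348·6.5852·180.0000 = 6268.455 mm³

Volume = 6268.455 mm³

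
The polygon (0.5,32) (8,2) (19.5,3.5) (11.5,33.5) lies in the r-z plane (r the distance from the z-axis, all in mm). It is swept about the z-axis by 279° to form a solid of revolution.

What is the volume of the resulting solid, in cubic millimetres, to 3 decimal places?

Profile (r,z), 4 vertices: (0.5,32) (8,2) (19.5,3.5) (11.5,33.5)
edge 0: (0.5,32)→(8,2)  cross = 0.5·2 − 8·32 = -255.0000; (r_i+r_j)·cross = 8.5·-255.0000 = -2167.5000
edge 1: (8,2)→(19.5,3.5)  cross = 8·3.5 − 19.5·2 = -11.0000; (r_i+r_j)·cross = 27.5·-11.0000 = -302.5000
edge 2: (19.5,3.5)→(11.5,33.5)  cross = 19.5·33.5 − 11.5·3.5 = 613.0000; (r_i+r_j)·cross = 31·613.0000 = 19003.0000
edge 3: (11.5,33.5)→(0.5,32)  cross = 11.5·32 − 0.5·33.5 = 351.2500; (r_i+r_j)·cross = 12·351.2500 = 4215.0000
Σcross = 698.2500 → A = |Σcross|/2 = 349.1250 mm²
Σ(r_i+r_j)·cross = 20748.0000 → first moment M = |Σ|/6 = 3458.0000
R_c = M/A = 3458.0000/349.1250 = 9.9048 mm
θ = 279° = 4.869469 rad
V = θ·R_c·A = 4.869469·9.9048·349.1250 = 16838.622 mm³

Volume = 16838.622 mm³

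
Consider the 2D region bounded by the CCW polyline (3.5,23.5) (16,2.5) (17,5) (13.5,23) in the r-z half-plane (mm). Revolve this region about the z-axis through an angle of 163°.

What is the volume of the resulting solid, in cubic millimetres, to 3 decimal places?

Volume = 3777.832 mm³

Profile (r,z), 4 vertices: (3.5,23.5) (16,2.5) (17,5) (13.5,23)
edge 0: (3.5,23.5)→(16,2.5)  cross = 3.5·2.5 − 16·23.5 = -367.2500; (r_i+r_j)·cross = 19.5·-367.2500 = -7161.3750
edge 1: (16,2.5)→(17,5)  cross = 16·5 − 17·2.5 = 37.5000; (r_i+r_j)·cross = 33·37.5000 = 1237.5000
edge 2: (17,5)→(13.5,23)  cross = 17·23 − 13.5·5 = 323.5000; (r_i+r_j)·cross = 30.5·323.5000 = 9866.7500
edge 3: (13.5,23)→(3.5,23.5)  cross = 13.5·23.5 − 3.5·23 = 236.7500; (r_i+r_j)·cross = 17·236.7500 = 4024.7500
Σcross = 230.5000 → A = |Σcross|/2 = 115.2500 mm²
Σ(r_i+r_j)·cross = 7967.6250 → first moment M = |Σ|/6 = 1327.9375
R_c = M/A = 1327.9375/115.2500 = 11.5222 mm
θ = 163° = 2.844887 rad
V = θ·R_c·A = 2.844887·11.5222·115.2500 = 3777.832 mm³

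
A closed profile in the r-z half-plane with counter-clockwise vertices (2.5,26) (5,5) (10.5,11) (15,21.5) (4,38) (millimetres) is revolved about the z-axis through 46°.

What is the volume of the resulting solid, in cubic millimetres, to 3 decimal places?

Volume = 1332.884 mm³

Profile (r,z), 5 vertices: (2.5,26) (5,5) (10.5,11) (15,21.5) (4,38)
edge 0: (2.5,26)→(5,5)  cross = 2.5·5 − 5·26 = -117.5000; (r_i+r_j)·cross = 7.5·-117.5000 = -881.2500
edge 1: (5,5)→(10.5,11)  cross = 5·11 − 10.5·5 = 2.5000; (r_i+r_j)·cross = 15.5·2.5000 = 38.7500
edge 2: (10.5,11)→(15,21.5)  cross = 10.5·21.5 − 15·11 = 60.7500; (r_i+r_j)·cross = 25.5·60.7500 = 1549.1250
edge 3: (15,21.5)→(4,38)  cross = 15·38 − 4·21.5 = 484.0000; (r_i+r_j)·cross = 19·484.0000 = 9196.0000
edge 4: (4,38)→(2.5,26)  cross = 4·26 − 2.5·38 = 9.0000; (r_i+r_j)·cross = 6.5·9.0000 = 58.5000
Σcross = 438.7500 → A = |Σcross|/2 = 219.3750 mm²
Σ(r_i+r_j)·cross = 9961.1250 → first moment M = |Σ|/6 = 1660.1875
R_c = M/A = 1660.1875/219.3750 = 7.5678 mm
θ = 46° = 0.802851 rad
V = θ·R_c·A = 0.802851·7.5678·219.3750 = 1332.884 mm³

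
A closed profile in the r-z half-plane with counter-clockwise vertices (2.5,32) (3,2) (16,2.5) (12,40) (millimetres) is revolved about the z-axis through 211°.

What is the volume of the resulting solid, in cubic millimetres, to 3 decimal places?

Volume = 12417.878 mm³

Profile (r,z), 4 vertices: (2.5,32) (3,2) (16,2.5) (12,40)
edge 0: (2.5,32)→(3,2)  cross = 2.5·2 − 3·32 = -91.0000; (r_i+r_j)·cross = 5.5·-91.0000 = -500.5000
edge 1: (3,2)→(16,2.5)  cross = 3·2.5 − 16·2 = -24.5000; (r_i+r_j)·cross = 19·-24.5000 = -465.5000
edge 2: (16,2.5)→(12,40)  cross = 16·40 − 12·2.5 = 610.0000; (r_i+r_j)·cross = 28·610.0000 = 17080.0000
edge 3: (12,40)→(2.5,32)  cross = 12·32 − 2.5·40 = 284.0000; (r_i+r_j)·cross = 14.5·284.0000 = 4118.0000
Σcross = 778.5000 → A = |Σcross|/2 = 389.2500 mm²
Σ(r_i+r_j)·cross = 20232.0000 → first moment M = |Σ|/6 = 3372.0000
R_c = M/A = 3372.0000/389.2500 = 8.6628 mm
θ = 211° = 3.682645 rad
V = θ·R_c·A = 3.682645·8.6628·389.2500 = 12417.878 mm³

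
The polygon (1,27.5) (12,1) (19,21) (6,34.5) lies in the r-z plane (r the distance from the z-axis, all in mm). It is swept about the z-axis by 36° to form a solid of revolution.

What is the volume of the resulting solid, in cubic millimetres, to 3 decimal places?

Profile (r,z), 4 vertices: (1,27.5) (12,1) (19,21) (6,34.5)
edge 0: (1,27.5)→(12,1)  cross = 1·1 − 12·27.5 = -329.0000; (r_i+r_j)·cross = 13·-329.0000 = -4277.0000
edge 1: (12,1)→(19,21)  cross = 12·21 − 19·1 = 233.0000; (r_i+r_j)·cross = 31·233.0000 = 7223.0000
edge 2: (19,21)→(6,34.5)  cross = 19·34.5 − 6·21 = 529.5000; (r_i+r_j)·cross = 25·529.5000 = 13237.5000
edge 3: (6,34.5)→(1,27.5)  cross = 6·27.5 − 1·34.5 = 130.5000; (r_i+r_j)·cross = 7·130.5000 = 913.5000
Σcross = 564.0000 → A = |Σcross|/2 = 282.0000 mm²
Σ(r_i+r_j)·cross = 17097.0000 → first moment M = |Σ|/6 = 2849.5000
R_c = M/A = 2849.5000/282.0000 = 10.1046 mm
θ = 36° = 0.628319 rad
V = θ·R_c·A = 0.628319·10.1046·282.0000 = 1790.394 mm³

Volume = 1790.394 mm³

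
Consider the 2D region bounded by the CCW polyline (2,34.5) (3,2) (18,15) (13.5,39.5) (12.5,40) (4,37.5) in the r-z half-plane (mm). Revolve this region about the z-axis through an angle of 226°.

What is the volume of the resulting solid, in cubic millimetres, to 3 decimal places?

Volume = 14715.488 mm³

Profile (r,z), 6 vertices: (2,34.5) (3,2) (18,15) (13.5,39.5) (12.5,40) (4,37.5)
edge 0: (2,34.5)→(3,2)  cross = 2·2 − 3·34.5 = -99.5000; (r_i+r_j)·cross = 5·-99.5000 = -497.5000
edge 1: (3,2)→(18,15)  cross = 3·15 − 18·2 = 9.0000; (r_i+r_j)·cross = 21·9.0000 = 189.0000
edge 2: (18,15)→(13.5,39.5)  cross = 18·39.5 − 13.5·15 = 508.5000; (r_i+r_j)·cross = 31.5·508.5000 = 16017.7500
edge 3: (13.5,39.5)→(12.5,40)  cross = 13.5·40 − 12.5·39.5 = 46.2500; (r_i+r_j)·cross = 26·46.2500 = 1202.5000
edge 4: (12.5,40)→(4,37.5)  cross = 12.5·37.5 − 4·40 = 308.7500; (r_i+r_j)·cross = 16.5·308.7500 = 5094.3750
edge 5: (4,37.5)→(2,34.5)  cross = 4·34.5 − 2·37.5 = 63.0000; (r_i+r_j)·cross = 6·63.0000 = 378.0000
Σcross = 836.0000 → A = |Σcross|/2 = 418.0000 mm²
Σ(r_i+r_j)·cross = 22384.1250 → first moment M = |Σ|/6 = 3730.6875
R_c = M/A = 3730.6875/418.0000 = 8.9251 mm
θ = 226° = 3.944444 rad
V = θ·R_c·A = 3.944444·8.9251·418.0000 = 14715.488 mm³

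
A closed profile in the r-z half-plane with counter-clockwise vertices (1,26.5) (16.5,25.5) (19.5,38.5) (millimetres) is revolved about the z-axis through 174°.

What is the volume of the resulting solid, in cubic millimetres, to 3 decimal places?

Profile (r,z), 3 vertices: (1,26.5) (16.5,25.5) (19.5,38.5)
edge 0: (1,26.5)→(16.5,25.5)  cross = 1·25.5 − 16.5·26.5 = -411.7500; (r_i+r_j)·cross = 17.5·-411.7500 = -7205.6250
edge 1: (16.5,25.5)→(19.5,38.5)  cross = 16.5·38.5 − 19.5·25.5 = 138.0000; (r_i+r_j)·cross = 36·138.0000 = 4968.0000
edge 2: (19.5,38.5)→(1,26.5)  cross = 19.5·26.5 − 1·38.5 = 478.2500; (r_i+r_j)·cross = 20.5·478.2500 = 9804.1250
Σcross = 204.5000 → A = |Σcross|/2 = 102.2500 mm²
Σ(r_i+r_j)·cross = 7566.5000 → first moment M = |Σ|/6 = 1261.0833
R_c = M/A = 1261.0833/102.2500 = 12.3333 mm
θ = 174° = 3.036873 rad
V = θ·R_c·A = 3.036873·12.3333·102.2500 = 3829.750 mm³

Volume = 3829.750 mm³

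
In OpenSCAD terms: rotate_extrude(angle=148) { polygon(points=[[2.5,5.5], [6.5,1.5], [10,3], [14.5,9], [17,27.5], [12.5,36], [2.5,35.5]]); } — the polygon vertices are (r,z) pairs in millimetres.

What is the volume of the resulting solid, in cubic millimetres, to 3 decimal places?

Profile (r,z), 7 vertices: (2.5,5.5) (6.5,1.5) (10,3) (14.5,9) (17,27.5) (12.5,36) (2.5,35.5)
edge 0: (2.5,5.5)→(6.5,1.5)  cross = 2.5·1.5 − 6.5·5.5 = -32.0000; (r_i+r_j)·cross = 9·-32.0000 = -288.0000
edge 1: (6.5,1.5)→(10,3)  cross = 6.5·3 − 10·1.5 = 4.5000; (r_i+r_j)·cross = 16.5·4.5000 = 74.2500
edge 2: (10,3)→(14.5,9)  cross = 10·9 − 14.5·3 = 46.5000; (r_i+r_j)·cross = 24.5·46.5000 = 1139.2500
edge 3: (14.5,9)→(17,27.5)  cross = 14.5·27.5 − 17·9 = 245.7500; (r_i+r_j)·cross = 31.5·245.7500 = 7741.1250
edge 4: (17,27.5)→(12.5,36)  cross = 17·36 − 12.5·27.5 = 268.2500; (r_i+r_j)·cross = 29.5·268.2500 = 7913.3750
edge 5: (12.5,36)→(2.5,35.5)  cross = 12.5·35.5 − 2.5·36 = 353.7500; (r_i+r_j)·cross = 15·353.7500 = 5306.2500
edge 6: (2.5,35.5)→(2.5,5.5)  cross = 2.5·5.5 − 2.5·35.5 = -75.0000; (r_i+r_j)·cross = 5·-75.0000 = -375.0000
Σcross = 811.7500 → A = |Σcross|/2 = 405.8750 mm²
Σ(r_i+r_j)·cross = 21511.2500 → first moment M = |Σ|/6 = 3585.2083
R_c = M/A = 3585.2083/405.8750 = 8.8333 mm
θ = 148° = 2.583087 rad
V = θ·R_c·A = 2.583087·8.8333·405.8750 = 9260.906 mm³

Volume = 9260.906 mm³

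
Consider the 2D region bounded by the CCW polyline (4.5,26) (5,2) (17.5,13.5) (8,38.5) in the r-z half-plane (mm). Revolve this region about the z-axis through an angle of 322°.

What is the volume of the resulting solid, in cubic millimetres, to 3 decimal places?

Volume = 13527.947 mm³

Profile (r,z), 4 vertices: (4.5,26) (5,2) (17.5,13.5) (8,38.5)
edge 0: (4.5,26)→(5,2)  cross = 4.5·2 − 5·26 = -121.0000; (r_i+r_j)·cross = 9.5·-121.0000 = -1149.5000
edge 1: (5,2)→(17.5,13.5)  cross = 5·13.5 − 17.5·2 = 32.5000; (r_i+r_j)·cross = 22.5·32.5000 = 731.2500
edge 2: (17.5,13.5)→(8,38.5)  cross = 17.5·38.5 − 8·13.5 = 565.7500; (r_i+r_j)·cross = 25.5·565.7500 = 14426.6250
edge 3: (8,38.5)→(4.5,26)  cross = 8·26 − 4.5·38.5 = 34.7500; (r_i+r_j)·cross = 12.5·34.7500 = 434.3750
Σcross = 512.0000 → A = |Σcross|/2 = 256.0000 mm²
Σ(r_i+r_j)·cross = 14442.7500 → first moment M = |Σ|/6 = 2407.1250
R_c = M/A = 2407.1250/256.0000 = 9.4028 mm
θ = 322° = 5.619960 rad
V = θ·R_c·A = 5.619960·9.4028·256.0000 = 13527.947 mm³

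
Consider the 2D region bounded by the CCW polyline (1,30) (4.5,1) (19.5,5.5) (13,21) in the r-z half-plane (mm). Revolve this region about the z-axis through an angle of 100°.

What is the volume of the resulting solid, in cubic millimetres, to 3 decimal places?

Profile (r,z), 4 vertices: (1,30) (4.5,1) (19.5,5.5) (13,21)
edge 0: (1,30)→(4.5,1)  cross = 1·1 − 4.5·30 = -134.0000; (r_i+r_j)·cross = 5.5·-134.0000 = -737.0000
edge 1: (4.5,1)→(19.5,5.5)  cross = 4.5·5.5 − 19.5·1 = 5.2500; (r_i+r_j)·cross = 24·5.2500 = 126.0000
edge 2: (19.5,5.5)→(13,21)  cross = 19.5·21 − 13·5.5 = 338.0000; (r_i+r_j)·cross = 32.5·338.0000 = 10985.0000
edge 3: (13,21)→(1,30)  cross = 13·30 − 1·21 = 369.0000; (r_i+r_j)·cross = 14·369.0000 = 5166.0000
Σcross = 578.2500 → A = |Σcross|/2 = 289.1250 mm²
Σ(r_i+r_j)·cross = 15540.0000 → first moment M = |Σ|/6 = 2590.0000
R_c = M/A = 2590.0000/289.1250 = 8.9581 mm
θ = 100° = 1.745329 rad
V = θ·R_c·A = 1.745329·8.9581·289.1250 = 4520.403 mm³

Volume = 4520.403 mm³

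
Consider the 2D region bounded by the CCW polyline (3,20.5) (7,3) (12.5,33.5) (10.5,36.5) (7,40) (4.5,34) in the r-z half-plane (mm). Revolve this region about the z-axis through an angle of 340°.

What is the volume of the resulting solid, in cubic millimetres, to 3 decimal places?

Volume = 8280.693 mm³

Profile (r,z), 6 vertices: (3,20.5) (7,3) (12.5,33.5) (10.5,36.5) (7,40) (4.5,34)
edge 0: (3,20.5)→(7,3)  cross = 3·3 − 7·20.5 = -134.5000; (r_i+r_j)·cross = 10·-134.5000 = -1345.0000
edge 1: (7,3)→(12.5,33.5)  cross = 7·33.5 − 12.5·3 = 197.0000; (r_i+r_j)·cross = 19.5·197.0000 = 3841.5000
edge 2: (12.5,33.5)→(10.5,36.5)  cross = 12.5·36.5 − 10.5·33.5 = 104.5000; (r_i+r_j)·cross = 23·104.5000 = 2403.5000
edge 3: (10.5,36.5)→(7,40)  cross = 10.5·40 − 7·36.5 = 164.5000; (r_i+r_j)·cross = 17.5·164.5000 = 2878.7500
edge 4: (7,40)→(4.5,34)  cross = 7·34 − 4.5·40 = 58.0000; (r_i+r_j)·cross = 11.5·58.0000 = 667.0000
edge 5: (4.5,34)→(3,20.5)  cross = 4.5·20.5 − 3·34 = -9.7500; (r_i+r_j)·cross = 7.5·-9.7500 = -73.1250
Σcross = 379.7500 → A = |Σcross|/2 = 189.8750 mm²
Σ(r_i+r_j)·cross = 8372.6250 → first moment M = |Σ|/6 = 1395.4375
R_c = M/A = 1395.4375/189.8750 = 7.3492 mm
θ = 340° = 5.934119 rad
V = θ·R_c·A = 5.934119·7.3492·189.8750 = 8280.693 mm³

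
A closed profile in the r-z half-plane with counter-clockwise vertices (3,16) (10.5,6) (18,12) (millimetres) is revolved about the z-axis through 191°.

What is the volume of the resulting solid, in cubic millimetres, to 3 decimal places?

Volume = 2100.155 mm³

Profile (r,z), 3 vertices: (3,16) (10.5,6) (18,12)
edge 0: (3,16)→(10.5,6)  cross = 3·6 − 10.5·16 = -150.0000; (r_i+r_j)·cross = 13.5·-150.0000 = -2025.0000
edge 1: (10.5,6)→(18,12)  cross = 10.5·12 − 18·6 = 18.0000; (r_i+r_j)·cross = 28.5·18.0000 = 513.0000
edge 2: (18,12)→(3,16)  cross = 18·16 − 3·12 = 252.0000; (r_i+r_j)·cross = 21·252.0000 = 5292.0000
Σcross = 120.0000 → A = |Σcross|/2 = 60.0000 mm²
Σ(r_i+r_j)·cross = 3780.0000 → first moment M = |Σ|/6 = 630.0000
R_c = M/A = 630.0000/60.0000 = 10.5000 mm
θ = 191° = 3.333579 rad
V = θ·R_c·A = 3.333579·10.5000·60.0000 = 2100.155 mm³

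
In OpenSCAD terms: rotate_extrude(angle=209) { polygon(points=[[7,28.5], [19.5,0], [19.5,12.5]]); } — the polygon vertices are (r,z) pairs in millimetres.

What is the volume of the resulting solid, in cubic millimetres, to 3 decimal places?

Volume = 4369.686 mm³

Profile (r,z), 3 vertices: (7,28.5) (19.5,0) (19.5,12.5)
edge 0: (7,28.5)→(19.5,0)  cross = 7·0 − 19.5·28.5 = -555.7500; (r_i+r_j)·cross = 26.5·-555.7500 = -14727.3750
edge 1: (19.5,0)→(19.5,12.5)  cross = 19.5·12.5 − 19.5·0 = 243.7500; (r_i+r_j)·cross = 39·243.7500 = 9506.2500
edge 2: (19.5,12.5)→(7,28.5)  cross = 19.5·28.5 − 7·12.5 = 468.2500; (r_i+r_j)·cross = 26.5·468.2500 = 12408.6250
Σcross = 156.2500 → A = |Σcross|/2 = 78.1250 mm²
Σ(r_i+r_j)·cross = 7187.5000 → first moment M = |Σ|/6 = 1197.9167
R_c = M/A = 1197.9167/78.1250 = 15.3333 mm
θ = 209° = 3.647738 rad
V = θ·R_c·A = 3.647738·15.3333·78.1250 = 4369.686 mm³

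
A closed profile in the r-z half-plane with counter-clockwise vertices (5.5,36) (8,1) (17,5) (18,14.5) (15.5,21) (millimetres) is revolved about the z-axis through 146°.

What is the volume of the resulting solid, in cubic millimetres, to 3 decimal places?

Profile (r,z), 5 vertices: (5.5,36) (8,1) (17,5) (18,14.5) (15.5,21)
edge 0: (5.5,36)→(8,1)  cross = 5.5·1 − 8·36 = -282.5000; (r_i+r_j)·cross = 13.5·-282.5000 = -3813.7500
edge 1: (8,1)→(17,5)  cross = 8·5 − 17·1 = 23.0000; (r_i+r_j)·cross = 25·23.0000 = 575.0000
edge 2: (17,5)→(18,14.5)  cross = 17·14.5 − 18·5 = 156.5000; (r_i+r_j)·cross = 35·156.5000 = 5477.5000
edge 3: (18,14.5)→(15.5,21)  cross = 18·21 − 15.5·14.5 = 153.2500; (r_i+r_j)·cross = 33.5·153.2500 = 5133.8750
edge 4: (15.5,21)→(5.5,36)  cross = 15.5·36 − 5.5·21 = 442.5000; (r_i+r_j)·cross = 21·442.5000 = 9292.5000
Σcross = 492.7500 → A = |Σcross|/2 = 246.3750 mm²
Σ(r_i+r_j)·cross = 16665.1250 → first moment M = |Σ|/6 = 2777.5208
R_c = M/A = 2777.5208/246.3750 = 11.2735 mm
θ = 146° = 2.548181 rad
V = θ·R_c·A = 2.548181·11.2735·246.3750 = 7077.625 mm³

Volume = 7077.625 mm³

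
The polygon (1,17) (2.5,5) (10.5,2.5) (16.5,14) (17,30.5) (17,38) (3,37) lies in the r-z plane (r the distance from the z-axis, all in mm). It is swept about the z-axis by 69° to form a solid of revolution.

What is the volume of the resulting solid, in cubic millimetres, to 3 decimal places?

Volume = 5158.245 mm³

Profile (r,z), 7 vertices: (1,17) (2.5,5) (10.5,2.5) (16.5,14) (17,30.5) (17,38) (3,37)
edge 0: (1,17)→(2.5,5)  cross = 1·5 − 2.5·17 = -37.5000; (r_i+r_j)·cross = 3.5·-37.5000 = -131.2500
edge 1: (2.5,5)→(10.5,2.5)  cross = 2.5·2.5 − 10.5·5 = -46.2500; (r_i+r_j)·cross = 13·-46.2500 = -601.2500
edge 2: (10.5,2.5)→(16.5,14)  cross = 10.5·14 − 16.5·2.5 = 105.7500; (r_i+r_j)·cross = 27·105.7500 = 2855.2500
edge 3: (16.5,14)→(17,30.5)  cross = 16.5·30.5 − 17·14 = 265.2500; (r_i+r_j)·cross = 33.5·265.2500 = 8885.8750
edge 4: (17,30.5)→(17,38)  cross = 17·38 − 17·30.5 = 127.5000; (r_i+r_j)·cross = 34·127.5000 = 4335.0000
edge 5: (17,38)→(3,37)  cross = 17·37 − 3·38 = 515.0000; (r_i+r_j)·cross = 20·515.0000 = 10300.0000
edge 6: (3,37)→(1,17)  cross = 3·17 − 1·37 = 14.0000; (r_i+r_j)·cross = 4·14.0000 = 56.0000
Σcross = 943.7500 → A = |Σcross|/2 = 471.8750 mm²
Σ(r_i+r_j)·cross = 25699.6250 → first moment M = |Σ|/6 = 4283.2708
R_c = M/A = 4283.2708/471.8750 = 9.0771 mm
θ = 69° = 1.204277 rad
V = θ·R_c·A = 1.204277·9.0771·471.8750 = 5158.245 mm³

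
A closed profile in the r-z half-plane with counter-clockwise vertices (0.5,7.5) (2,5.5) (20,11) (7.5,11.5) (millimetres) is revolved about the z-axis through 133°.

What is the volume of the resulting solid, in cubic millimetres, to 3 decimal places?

Profile (r,z), 4 vertices: (0.5,7.5) (2,5.5) (20,11) (7.5,11.5)
edge 0: (0.5,7.5)→(2,5.5)  cross = 0.5·5.5 − 2·7.5 = -12.2500; (r_i+r_j)·cross = 2.5·-12.2500 = -30.6250
edge 1: (2,5.5)→(20,11)  cross = 2·11 − 20·5.5 = -88.0000; (r_i+r_j)·cross = 22·-88.0000 = -1936.0000
edge 2: (20,11)→(7.5,11.5)  cross = 20·11.5 − 7.5·11 = 147.5000; (r_i+r_j)·cross = 27.5·147.5000 = 4056.2500
edge 3: (7.5,11.5)→(0.5,7.5)  cross = 7.5·7.5 − 0.5·11.5 = 50.5000; (r_i+r_j)·cross = 8·50.5000 = 404.0000
Σcross = 97.7500 → A = |Σcross|/2 = 48.8750 mm²
Σ(r_i+r_j)·cross = 2493.6250 → first moment M = |Σ|/6 = 415.6042
R_c = M/A = 415.6042/48.8750 = 8.5034 mm
θ = 133° = 2.321288 rad
V = θ·R_c·A = 2.321288·8.5034·48.8750 = 964.737 mm³

Volume = 964.737 mm³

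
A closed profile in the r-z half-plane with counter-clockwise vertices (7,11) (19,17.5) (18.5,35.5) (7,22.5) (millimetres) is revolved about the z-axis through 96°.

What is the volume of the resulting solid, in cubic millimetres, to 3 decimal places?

Profile (r,z), 4 vertices: (7,11) (19,17.5) (18.5,35.5) (7,22.5)
edge 0: (7,11)→(19,17.5)  cross = 7·17.5 − 19·11 = -86.5000; (r_i+r_j)·cross = 26·-86.5000 = -2249.0000
edge 1: (19,17.5)→(18.5,35.5)  cross = 19·35.5 − 18.5·17.5 = 350.7500; (r_i+r_j)·cross = 37.5·350.7500 = 13153.1250
edge 2: (18.5,35.5)→(7,22.5)  cross = 18.5·22.5 − 7·35.5 = 167.7500; (r_i+r_j)·cross = 25.5·167.7500 = 4277.6250
edge 3: (7,22.5)→(7,11)  cross = 7·11 − 7·22.5 = -80.5000; (r_i+r_j)·cross = 14·-80.5000 = -1127.0000
Σcross = 351.5000 → A = |Σcross|/2 = 175.7500 mm²
Σ(r_i+r_j)·cross = 14054.7500 → first moment M = |Σ|/6 = 2342.4583
R_c = M/A = 2342.4583/175.7500 = 13.3284 mm
θ = 96° = 1.675516 rad
V = θ·R_c·A = 1.675516·13.3284·175.7500 = 3924.827 mm³

Volume = 3924.827 mm³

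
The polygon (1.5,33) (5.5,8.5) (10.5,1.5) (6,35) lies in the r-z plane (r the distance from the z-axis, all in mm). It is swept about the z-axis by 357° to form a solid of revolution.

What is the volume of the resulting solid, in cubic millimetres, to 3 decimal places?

Volume = 4703.494 mm³

Profile (r,z), 4 vertices: (1.5,33) (5.5,8.5) (10.5,1.5) (6,35)
edge 0: (1.5,33)→(5.5,8.5)  cross = 1.5·8.5 − 5.5·33 = -168.7500; (r_i+r_j)·cross = 7·-168.7500 = -1181.2500
edge 1: (5.5,8.5)→(10.5,1.5)  cross = 5.5·1.5 − 10.5·8.5 = -81.0000; (r_i+r_j)·cross = 16·-81.0000 = -1296.0000
edge 2: (10.5,1.5)→(6,35)  cross = 10.5·35 − 6·1.5 = 358.5000; (r_i+r_j)·cross = 16.5·358.5000 = 5915.2500
edge 3: (6,35)→(1.5,33)  cross = 6·33 − 1.5·35 = 145.5000; (r_i+r_j)·cross = 7.5·145.5000 = 1091.2500
Σcross = 254.2500 → A = |Σcross|/2 = 127.1250 mm²
Σ(r_i+r_j)·cross = 4529.2500 → first moment M = |Σ|/6 = 754.8750
R_c = M/A = 754.8750/127.1250 = 5.9381 mm
θ = 357° = 6.230825 rad
V = θ·R_c·A = 6.230825·5.9381·127.1250 = 4703.494 mm³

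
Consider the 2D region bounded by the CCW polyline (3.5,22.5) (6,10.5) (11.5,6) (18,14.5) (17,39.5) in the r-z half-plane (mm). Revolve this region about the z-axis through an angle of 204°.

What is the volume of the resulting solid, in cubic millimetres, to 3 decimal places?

Profile (r,z), 5 vertices: (3.5,22.5) (6,10.5) (11.5,6) (18,14.5) (17,39.5)
edge 0: (3.5,22.5)→(6,10.5)  cross = 3.5·10.5 − 6·22.5 = -98.2500; (r_i+r_j)·cross = 9.5·-98.2500 = -933.3750
edge 1: (6,10.5)→(11.5,6)  cross = 6·6 − 11.5·10.5 = -84.7500; (r_i+r_j)·cross = 17.5·-84.7500 = -1483.1250
edge 2: (11.5,6)→(18,14.5)  cross = 11.5·14.5 − 18·6 = 58.7500; (r_i+r_j)·cross = 29.5·58.7500 = 1733.1250
edge 3: (18,14.5)→(17,39.5)  cross = 18·39.5 − 17·14.5 = 464.5000; (r_i+r_j)·cross = 35·464.5000 = 16257.5000
edge 4: (17,39.5)→(3.5,22.5)  cross = 17·22.5 − 3.5·39.5 = 244.2500; (r_i+r_j)·cross = 20.5·244.2500 = 5007.1250
Σcross = 584.5000 → A = |Σcross|/2 = 292.2500 mm²
Σ(r_i+r_j)·cross = 20581.2500 → first moment M = |Σ|/6 = 3430.2083
R_c = M/A = 3430.2083/292.2500 = 11.7372 mm
θ = 204° = 3.560472 rad
V = θ·R_c·A = 3.560472·11.7372·292.2500 = 12213.160 mm³

Volume = 12213.160 mm³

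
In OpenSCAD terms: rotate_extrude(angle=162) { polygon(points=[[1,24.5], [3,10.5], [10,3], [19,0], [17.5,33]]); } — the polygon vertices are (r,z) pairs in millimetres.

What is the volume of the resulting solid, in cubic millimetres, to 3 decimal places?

Profile (r,z), 5 vertices: (1,24.5) (3,10.5) (10,3) (19,0) (17.5,33)
edge 0: (1,24.5)→(3,10.5)  cross = 1·10.5 − 3·24.5 = -63.0000; (r_i+r_j)·cross = 4·-63.0000 = -252.0000
edge 1: (3,10.5)→(10,3)  cross = 3·3 − 10·10.5 = -96.0000; (r_i+r_j)·cross = 13·-96.0000 = -1248.0000
edge 2: (10,3)→(19,0)  cross = 10·0 − 19·3 = -57.0000; (r_i+r_j)·cross = 29·-57.0000 = -1653.0000
edge 3: (19,0)→(17.5,33)  cross = 19·33 − 17.5·0 = 627.0000; (r_i+r_j)·cross = 36.5·627.0000 = 22885.5000
edge 4: (17.5,33)→(1,24.5)  cross = 17.5·24.5 − 1·33 = 395.7500; (r_i+r_j)·cross = 18.5·395.7500 = 7321.3750
Σcross = 806.7500 → A = |Σcross|/2 = 403.3750 mm²
Σ(r_i+r_j)·cross = 27053.8750 → first moment M = |Σ|/6 = 4508.9792
R_c = M/A = 4508.9792/403.3750 = 11.1781 mm
θ = 162° = 2.827433 rad
V = θ·R_c·A = 2.827433·11.1781·403.3750 = 12748.838 mm³

Volume = 12748.838 mm³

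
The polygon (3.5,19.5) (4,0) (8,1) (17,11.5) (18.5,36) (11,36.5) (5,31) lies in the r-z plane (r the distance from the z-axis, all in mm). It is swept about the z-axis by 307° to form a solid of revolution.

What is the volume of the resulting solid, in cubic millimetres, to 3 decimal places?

Volume = 23389.935 mm³

Profile (r,z), 7 vertices: (3.5,19.5) (4,0) (8,1) (17,11.5) (18.5,36) (11,36.5) (5,31)
edge 0: (3.5,19.5)→(4,0)  cross = 3.5·0 − 4·19.5 = -78.0000; (r_i+r_j)·cross = 7.5·-78.0000 = -585.0000
edge 1: (4,0)→(8,1)  cross = 4·1 − 8·0 = 4.0000; (r_i+r_j)·cross = 12·4.0000 = 48.0000
edge 2: (8,1)→(17,11.5)  cross = 8·11.5 − 17·1 = 75.0000; (r_i+r_j)·cross = 25·75.0000 = 1875.0000
edge 3: (17,11.5)→(18.5,36)  cross = 17·36 − 18.5·11.5 = 399.2500; (r_i+r_j)·cross = 35.5·399.2500 = 14173.3750
edge 4: (18.5,36)→(11,36.5)  cross = 18.5·36.5 − 11·36 = 279.2500; (r_i+r_j)·cross = 29.5·279.2500 = 8237.8750
edge 5: (11,36.5)→(5,31)  cross = 11·31 − 5·36.5 = 158.5000; (r_i+r_j)·cross = 16·158.5000 = 2536.0000
edge 6: (5,31)→(3.5,19.5)  cross = 5·19.5 − 3.5·31 = -11.0000; (r_i+r_j)·cross = 8.5·-11.0000 = -93.5000
Σcross = 827.0000 → A = |Σcross|/2 = 413.5000 mm²
Σ(r_i+r_j)·cross = 26191.7500 → first moment M = |Σ|/6 = 4365.2917
R_c = M/A = 4365.2917/413.5000 = 10.5569 mm
θ = 307° = 5.358161 rad
V = θ·R_c·A = 5.358161·10.5569·413.5000 = 23389.935 mm³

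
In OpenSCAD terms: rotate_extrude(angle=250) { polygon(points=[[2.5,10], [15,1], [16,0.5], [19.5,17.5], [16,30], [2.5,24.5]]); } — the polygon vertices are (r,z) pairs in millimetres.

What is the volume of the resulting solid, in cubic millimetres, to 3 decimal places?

Profile (r,z), 6 vertices: (2.5,10) (15,1) (16,0.5) (19.5,17.5) (16,30) (2.5,24.5)
edge 0: (2.5,10)→(15,1)  cross = 2.5·1 − 15·10 = -147.5000; (r_i+r_j)·cross = 17.5·-147.5000 = -2581.2500
edge 1: (15,1)→(16,0.5)  cross = 15·0.5 − 16·1 = -8.5000; (r_i+r_j)·cross = 31·-8.5000 = -263.5000
edge 2: (16,0.5)→(19.5,17.5)  cross = 16·17.5 − 19.5·0.5 = 270.2500; (r_i+r_j)·cross = 35.5·270.2500 = 9593.8750
edge 3: (19.5,17.5)→(16,30)  cross = 19.5·30 − 16·17.5 = 305.0000; (r_i+r_j)·cross = 35.5·305.0000 = 10827.5000
edge 4: (16,30)→(2.5,24.5)  cross = 16·24.5 − 2.5·30 = 317.0000; (r_i+r_j)·cross = 18.5·317.0000 = 5864.5000
edge 5: (2.5,24.5)→(2.5,10)  cross = 2.5·10 − 2.5·24.5 = -36.2500; (r_i+r_j)·cross = 5·-36.2500 = -181.2500
Σcross = 700.0000 → A = |Σcross|/2 = 350.0000 mm²
Σ(r_i+r_j)·cross = 23259.8750 → first moment M = |Σ|/6 = 3876.6458
R_c = M/A = 3876.6458/350.0000 = 11.0761 mm
θ = 250° = 4.363323 rad
V = θ·R_c·A = 4.363323·11.0761·350.0000 = 16915.058 mm³

Volume = 16915.058 mm³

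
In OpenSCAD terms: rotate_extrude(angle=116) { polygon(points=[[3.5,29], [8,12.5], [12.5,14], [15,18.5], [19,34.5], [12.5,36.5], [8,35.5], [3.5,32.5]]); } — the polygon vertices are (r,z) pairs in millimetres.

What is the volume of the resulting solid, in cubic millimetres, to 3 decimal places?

Profile (r,z), 8 vertices: (3.5,29) (8,12.5) (12.5,14) (15,18.5) (19,34.5) (12.5,36.5) (8,35.5) (3.5,32.5)
edge 0: (3.5,29)→(8,12.5)  cross = 3.5·12.5 − 8·29 = -188.2500; (r_i+r_j)·cross = 11.5·-188.2500 = -2164.8750
edge 1: (8,12.5)→(12.5,14)  cross = 8·14 − 12.5·12.5 = -44.2500; (r_i+r_j)·cross = 20.5·-44.2500 = -907.1250
edge 2: (12.5,14)→(15,18.5)  cross = 12.5·18.5 − 15·14 = 21.2500; (r_i+r_j)·cross = 27.5·21.2500 = 584.3750
edge 3: (15,18.5)→(19,34.5)  cross = 15·34.5 − 19·18.5 = 166.0000; (r_i+r_j)·cross = 34·166.0000 = 5644.0000
edge 4: (19,34.5)→(12.5,36.5)  cross = 19·36.5 − 12.5·34.5 = 262.2500; (r_i+r_j)·cross = 31.5·262.2500 = 8260.8750
edge 5: (12.5,36.5)→(8,35.5)  cross = 12.5·35.5 − 8·36.5 = 151.7500; (r_i+r_j)·cross = 20.5·151.7500 = 3110.8750
edge 6: (8,35.5)→(3.5,32.5)  cross = 8·32.5 − 3.5·35.5 = 135.7500; (r_i+r_j)·cross = 11.5·135.7500 = 1561.1250
edge 7: (3.5,32.5)→(3.5,29)  cross = 3.5·29 − 3.5·32.5 = -12.2500; (r_i+r_j)·cross = 7·-12.2500 = -85.7500
Σcross = 492.2500 → A = |Σcross|/2 = 246.1250 mm²
Σ(r_i+r_j)·cross = 16003.5000 → first moment M = |Σ|/6 = 2667.2500
R_c = M/A = 2667.2500/246.1250 = 10.8370 mm
θ = 116° = 2.024582 rad
V = θ·R_c·A = 2.024582·10.8370·246.1250 = 5400.066 mm³

Volume = 5400.066 mm³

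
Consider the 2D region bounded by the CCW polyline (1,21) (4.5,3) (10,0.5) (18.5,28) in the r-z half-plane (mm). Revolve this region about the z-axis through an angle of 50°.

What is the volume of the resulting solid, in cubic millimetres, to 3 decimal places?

Volume = 2013.019 mm³

Profile (r,z), 4 vertices: (1,21) (4.5,3) (10,0.5) (18.5,28)
edge 0: (1,21)→(4.5,3)  cross = 1·3 − 4.5·21 = -91.5000; (r_i+r_j)·cross = 5.5·-91.5000 = -503.2500
edge 1: (4.5,3)→(10,0.5)  cross = 4.5·0.5 − 10·3 = -27.7500; (r_i+r_j)·cross = 14.5·-27.7500 = -402.3750
edge 2: (10,0.5)→(18.5,28)  cross = 10·28 − 18.5·0.5 = 270.7500; (r_i+r_j)·cross = 28.5·270.7500 = 7716.3750
edge 3: (18.5,28)→(1,21)  cross = 18.5·21 − 1·28 = 360.5000; (r_i+r_j)·cross = 19.5·360.5000 = 7029.7500
Σcross = 512.0000 → A = |Σcross|/2 = 256.0000 mm²
Σ(r_i+r_j)·cross = 13840.5000 → first moment M = |Σ|/6 = 2306.7500
R_c = M/A = 2306.7500/256.0000 = 9.0107 mm
θ = 50° = 0.872665 rad
V = θ·R_c·A = 0.872665·9.0107·256.0000 = 2013.019 mm³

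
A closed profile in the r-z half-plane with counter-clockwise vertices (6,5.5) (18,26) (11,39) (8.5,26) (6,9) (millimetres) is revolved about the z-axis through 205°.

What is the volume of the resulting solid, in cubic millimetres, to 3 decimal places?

Volume = 6643.014 mm³

Profile (r,z), 5 vertices: (6,5.5) (18,26) (11,39) (8.5,26) (6,9)
edge 0: (6,5.5)→(18,26)  cross = 6·26 − 18·5.5 = 57.0000; (r_i+r_j)·cross = 24·57.0000 = 1368.0000
edge 1: (18,26)→(11,39)  cross = 18·39 − 11·26 = 416.0000; (r_i+r_j)·cross = 29·416.0000 = 12064.0000
edge 2: (11,39)→(8.5,26)  cross = 11·26 − 8.5·39 = -45.5000; (r_i+r_j)·cross = 19.5·-45.5000 = -887.2500
edge 3: (8.5,26)→(6,9)  cross = 8.5·9 − 6·26 = -79.5000; (r_i+r_j)·cross = 14.5·-79.5000 = -1152.7500
edge 4: (6,9)→(6,5.5)  cross = 6·5.5 − 6·9 = -21.0000; (r_i+r_j)·cross = 12·-21.0000 = -252.0000
Σcross = 327.0000 → A = |Σcross|/2 = 163.5000 mm²
Σ(r_i+r_j)·cross = 11140.0000 → first moment M = |Σ|/6 = 1856.6667
R_c = M/A = 1856.6667/163.5000 = 11.3558 mm
θ = 205° = 3.577925 rad
V = θ·R_c·A = 3.577925·11.3558·163.5000 = 6643.014 mm³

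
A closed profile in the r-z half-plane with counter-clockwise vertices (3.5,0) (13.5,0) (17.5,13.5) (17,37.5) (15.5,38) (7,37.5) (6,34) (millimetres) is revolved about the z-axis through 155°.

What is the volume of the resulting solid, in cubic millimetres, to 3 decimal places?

Profile (r,z), 7 vertices: (3.5,0) (13.5,0) (17.5,13.5) (17,37.5) (15.5,38) (7,37.5) (6,34)
edge 0: (3.5,0)→(13.5,0)  cross = 3.5·0 − 13.5·0 = 0.0000; (r_i+r_j)·cross = 17·0.0000 = 0.0000
edge 1: (13.5,0)→(17.5,13.5)  cross = 13.5·13.5 − 17.5·0 = 182.2500; (r_i+r_j)·cross = 31·182.2500 = 5649.7500
edge 2: (17.5,13.5)→(17,37.5)  cross = 17.5·37.5 − 17·13.5 = 426.7500; (r_i+r_j)·cross = 34.5·426.7500 = 14722.8750
edge 3: (17,37.5)→(15.5,38)  cross = 17·38 − 15.5·37.5 = 64.7500; (r_i+r_j)·cross = 32.5·64.7500 = 2104.3750
edge 4: (15.5,38)→(7,37.5)  cross = 15.5·37.5 − 7·38 = 315.2500; (r_i+r_j)·cross = 22.5·315.2500 = 7093.1250
edge 5: (7,37.5)→(6,34)  cross = 7·34 − 6·37.5 = 13.0000; (r_i+r_j)·cross = 13·13.0000 = 169.0000
edge 6: (6,34)→(3.5,0)  cross = 6·0 − 3.5·34 = -119.0000; (r_i+r_j)·cross = 9.5·-119.0000 = -1130.5000
Σcross = 883.0000 → A = |Σcross|/2 = 441.5000 mm²
Σ(r_i+r_j)·cross = 28608.6250 → first moment M = |Σ|/6 = 4768.1042
R_c = M/A = 4768.1042/441.5000 = 10.7998 mm
θ = 155° = 2.705260 rad
V = θ·R_c·A = 2.705260·10.7998·441.5000 = 12898.963 mm³

Volume = 12898.963 mm³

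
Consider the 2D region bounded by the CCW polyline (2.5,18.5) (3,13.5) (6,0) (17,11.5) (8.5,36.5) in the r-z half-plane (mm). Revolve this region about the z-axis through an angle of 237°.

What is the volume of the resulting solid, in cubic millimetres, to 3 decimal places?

Volume = 10199.403 mm³

Profile (r,z), 5 vertices: (2.5,18.5) (3,13.5) (6,0) (17,11.5) (8.5,36.5)
edge 0: (2.5,18.5)→(3,13.5)  cross = 2.5·13.5 − 3·18.5 = -21.7500; (r_i+r_j)·cross = 5.5·-21.7500 = -119.6250
edge 1: (3,13.5)→(6,0)  cross = 3·0 − 6·13.5 = -81.0000; (r_i+r_j)·cross = 9·-81.0000 = -729.0000
edge 2: (6,0)→(17,11.5)  cross = 6·11.5 − 17·0 = 69.0000; (r_i+r_j)·cross = 23·69.0000 = 1587.0000
edge 3: (17,11.5)→(8.5,36.5)  cross = 17·36.5 − 8.5·11.5 = 522.7500; (r_i+r_j)·cross = 25.5·522.7500 = 13330.1250
edge 4: (8.5,36.5)→(2.5,18.5)  cross = 8.5·18.5 − 2.5·36.5 = 66.0000; (r_i+r_j)·cross = 11·66.0000 = 726.0000
Σcross = 555.0000 → A = |Σcross|/2 = 277.5000 mm²
Σ(r_i+r_j)·cross = 14794.5000 → first moment M = |Σ|/6 = 2465.7500
R_c = M/A = 2465.7500/277.5000 = 8.8856 mm
θ = 237° = 4.136430 rad
V = θ·R_c·A = 4.136430·8.8856·277.5000 = 10199.403 mm³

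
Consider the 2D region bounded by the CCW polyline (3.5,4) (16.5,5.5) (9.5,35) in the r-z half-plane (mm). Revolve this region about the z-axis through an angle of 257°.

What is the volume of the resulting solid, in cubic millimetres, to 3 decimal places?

Volume = 8689.154 mm³

Profile (r,z), 3 vertices: (3.5,4) (16.5,5.5) (9.5,35)
edge 0: (3.5,4)→(16.5,5.5)  cross = 3.5·5.5 − 16.5·4 = -46.7500; (r_i+r_j)·cross = 20·-46.7500 = -935.0000
edge 1: (16.5,5.5)→(9.5,35)  cross = 16.5·35 − 9.5·5.5 = 525.2500; (r_i+r_j)·cross = 26·525.2500 = 13656.5000
edge 2: (9.5,35)→(3.5,4)  cross = 9.5·4 − 3.5·35 = -84.5000; (r_i+r_j)·cross = 13·-84.5000 = -1098.5000
Σcross = 394.0000 → A = |Σcross|/2 = 197.0000 mm²
Σ(r_i+r_j)·cross = 11623.0000 → first moment M = |Σ|/6 = 1937.1667
R_c = M/A = 1937.1667/197.0000 = 9.8333 mm
θ = 257° = 4.485496 rad
V = θ·R_c·A = 4.485496·9.8333·197.0000 = 8689.154 mm³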